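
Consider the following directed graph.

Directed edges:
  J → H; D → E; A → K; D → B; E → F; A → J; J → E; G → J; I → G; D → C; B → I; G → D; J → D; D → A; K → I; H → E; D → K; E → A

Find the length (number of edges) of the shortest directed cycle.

For each vertex v, BFS finds the shortest path from v back to v.
The shortest such closed walk is D → A → J → D, length 3.

3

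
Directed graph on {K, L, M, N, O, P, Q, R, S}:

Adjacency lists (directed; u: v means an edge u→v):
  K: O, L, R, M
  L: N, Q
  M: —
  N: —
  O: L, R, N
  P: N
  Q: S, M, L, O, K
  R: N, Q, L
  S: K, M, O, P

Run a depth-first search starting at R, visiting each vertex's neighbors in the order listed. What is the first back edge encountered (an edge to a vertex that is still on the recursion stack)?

DFS from R (visiting each vertex's neighbors in the order listed); mark gray on enter, black on exit:
R gray
  N gray
  N black
  Q gray
    S gray
      K gray
        O gray
          L gray
            L→N: N black — skip
            L→Q: Q is gray → back edge
First back edge: L → Q.

L->Q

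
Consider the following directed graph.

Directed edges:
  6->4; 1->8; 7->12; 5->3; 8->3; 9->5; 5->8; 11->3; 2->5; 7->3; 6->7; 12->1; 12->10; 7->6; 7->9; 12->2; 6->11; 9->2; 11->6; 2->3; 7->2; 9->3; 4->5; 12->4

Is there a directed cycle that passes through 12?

No

12 lies on a cycle iff there is a path from 12 back to itself.
Exploring from 12, it never reaches itself; equivalently, its strongly connected component is a singleton.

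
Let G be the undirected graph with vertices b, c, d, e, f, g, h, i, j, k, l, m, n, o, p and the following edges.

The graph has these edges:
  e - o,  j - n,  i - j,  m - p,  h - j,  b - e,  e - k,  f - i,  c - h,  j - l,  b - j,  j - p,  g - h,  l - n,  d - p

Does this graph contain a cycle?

DFS, tracking each vertex's parent; an edge to a visited non-parent vertex closes a cycle.
Start from b:
visit b (parent –)
  visit j (parent b)
    visit n (parent j)
      n–j: parent, skip
      visit l (parent n)
        l–n: parent, skip
        l–j: j visited and ≠ parent → cycle
Cycle: j – n – l – j.

Yes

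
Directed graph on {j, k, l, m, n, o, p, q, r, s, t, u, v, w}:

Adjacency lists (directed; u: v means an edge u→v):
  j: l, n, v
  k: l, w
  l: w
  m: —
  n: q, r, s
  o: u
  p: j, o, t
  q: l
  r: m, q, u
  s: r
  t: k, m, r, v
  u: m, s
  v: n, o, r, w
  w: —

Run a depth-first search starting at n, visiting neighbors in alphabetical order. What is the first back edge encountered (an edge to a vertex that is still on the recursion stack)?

s->r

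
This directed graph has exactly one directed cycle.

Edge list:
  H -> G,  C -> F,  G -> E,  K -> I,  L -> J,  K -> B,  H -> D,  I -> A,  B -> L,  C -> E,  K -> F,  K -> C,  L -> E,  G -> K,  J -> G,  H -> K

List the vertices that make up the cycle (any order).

DFS with gray/black marking from K:
K gray
  B gray
    L gray
      J gray
        G gray
          G→K: K is gray → back edge
Back edge closes the cycle K → B → L → J → G → K; its vertices are {B, G, J, K, L}.

B, G, J, K, L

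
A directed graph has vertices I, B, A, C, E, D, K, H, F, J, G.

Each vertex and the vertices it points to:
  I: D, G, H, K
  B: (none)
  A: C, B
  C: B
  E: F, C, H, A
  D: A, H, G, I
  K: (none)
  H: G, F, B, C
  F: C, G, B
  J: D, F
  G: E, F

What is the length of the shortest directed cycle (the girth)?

2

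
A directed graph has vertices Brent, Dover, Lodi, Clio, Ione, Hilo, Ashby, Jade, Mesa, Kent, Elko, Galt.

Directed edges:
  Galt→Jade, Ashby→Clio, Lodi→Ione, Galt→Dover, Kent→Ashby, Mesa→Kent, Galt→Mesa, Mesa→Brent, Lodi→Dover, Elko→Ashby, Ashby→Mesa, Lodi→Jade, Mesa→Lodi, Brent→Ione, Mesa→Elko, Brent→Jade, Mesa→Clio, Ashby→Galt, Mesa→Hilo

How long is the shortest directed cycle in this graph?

For each vertex v, BFS finds the shortest path from v back to v.
The shortest such closed walk is Ashby → Mesa → Elko → Ashby, length 3.

3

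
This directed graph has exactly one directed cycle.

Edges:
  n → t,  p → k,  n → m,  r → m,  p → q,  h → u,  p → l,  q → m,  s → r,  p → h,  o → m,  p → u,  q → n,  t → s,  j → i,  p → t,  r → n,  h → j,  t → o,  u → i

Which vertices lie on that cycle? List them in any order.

DFS with gray/black marking from t:
t gray
  s gray
    r gray
      m gray
      m black
      n gray
        n→t: t is gray → back edge
Back edge closes the cycle t → s → r → n → t; its vertices are {n, r, s, t}.

n, r, s, t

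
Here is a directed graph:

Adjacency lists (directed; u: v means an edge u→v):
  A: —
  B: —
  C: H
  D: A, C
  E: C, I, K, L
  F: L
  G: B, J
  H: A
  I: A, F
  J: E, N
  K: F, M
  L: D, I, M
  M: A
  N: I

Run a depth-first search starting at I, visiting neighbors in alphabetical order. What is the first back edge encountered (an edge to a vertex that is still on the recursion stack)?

L->I

DFS from I (visiting neighbors in alphabetical order); mark gray on enter, black on exit:
I gray
  A gray
  A black
  F gray
    L gray
      D gray
        D→A: A black — skip
        C gray
          H gray
            H→A: A black — skip
          H black
        C black
      D black
      L→I: I is gray → back edge
First back edge: L → I.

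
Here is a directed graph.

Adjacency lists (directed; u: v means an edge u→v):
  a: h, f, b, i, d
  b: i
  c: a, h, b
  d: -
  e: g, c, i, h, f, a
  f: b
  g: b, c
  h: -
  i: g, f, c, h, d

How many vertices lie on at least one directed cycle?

6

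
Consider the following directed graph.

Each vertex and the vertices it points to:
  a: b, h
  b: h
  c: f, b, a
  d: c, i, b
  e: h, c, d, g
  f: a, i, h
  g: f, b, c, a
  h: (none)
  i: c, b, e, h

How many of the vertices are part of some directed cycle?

6

A vertex is on a directed cycle iff it belongs to a strongly connected component of size ≥ 2 (or has a self-loop).
The vertices on cycles are {c, d, e, f, g, i} — 6 in total.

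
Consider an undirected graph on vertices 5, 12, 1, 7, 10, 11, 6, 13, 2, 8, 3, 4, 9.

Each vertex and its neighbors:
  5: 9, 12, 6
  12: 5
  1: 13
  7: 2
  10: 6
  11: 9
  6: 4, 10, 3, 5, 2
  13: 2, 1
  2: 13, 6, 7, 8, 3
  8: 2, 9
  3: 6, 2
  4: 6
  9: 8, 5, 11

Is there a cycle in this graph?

DFS, tracking each vertex's parent; an edge to a visited non-parent vertex closes a cycle.
Start from 3:
visit 3 (parent –)
  visit 6 (parent 3)
    visit 4 (parent 6)
      4–6: parent, skip
    visit 10 (parent 6)
      10–6: parent, skip
    6–3: parent, skip
    visit 5 (parent 6)
      visit 9 (parent 5)
        visit 8 (parent 9)
          visit 2 (parent 8)
            visit 13 (parent 2)
              13–2: parent, skip
              visit 1 (parent 13)
                1–13: parent, skip
            2–6: 6 visited and ≠ parent → cycle
Cycle: 6 – 5 – 9 – 8 – 2 – 6.

Yes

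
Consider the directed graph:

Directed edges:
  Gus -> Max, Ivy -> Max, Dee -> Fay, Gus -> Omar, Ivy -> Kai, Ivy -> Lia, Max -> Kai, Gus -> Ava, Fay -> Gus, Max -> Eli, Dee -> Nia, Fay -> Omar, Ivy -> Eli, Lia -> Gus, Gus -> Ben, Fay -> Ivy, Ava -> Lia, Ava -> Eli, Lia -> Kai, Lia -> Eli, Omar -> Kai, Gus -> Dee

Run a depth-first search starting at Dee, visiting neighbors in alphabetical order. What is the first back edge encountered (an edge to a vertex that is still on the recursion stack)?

DFS from Dee (visiting neighbors in alphabetical order); mark gray on enter, black on exit:
Dee gray
  Fay gray
    Gus gray
      Ava gray
        Eli gray
        Eli black
        Lia gray
          Lia→Eli: Eli black — skip
          Lia→Gus: Gus is gray → back edge
First back edge: Lia → Gus.

Lia->Gus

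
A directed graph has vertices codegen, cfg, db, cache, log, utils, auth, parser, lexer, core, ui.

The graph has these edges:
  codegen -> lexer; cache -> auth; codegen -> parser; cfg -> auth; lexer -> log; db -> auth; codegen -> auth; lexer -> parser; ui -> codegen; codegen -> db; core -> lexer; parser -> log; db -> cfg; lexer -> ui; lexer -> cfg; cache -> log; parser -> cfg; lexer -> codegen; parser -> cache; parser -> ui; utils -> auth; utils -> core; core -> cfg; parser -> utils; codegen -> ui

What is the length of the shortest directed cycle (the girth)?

2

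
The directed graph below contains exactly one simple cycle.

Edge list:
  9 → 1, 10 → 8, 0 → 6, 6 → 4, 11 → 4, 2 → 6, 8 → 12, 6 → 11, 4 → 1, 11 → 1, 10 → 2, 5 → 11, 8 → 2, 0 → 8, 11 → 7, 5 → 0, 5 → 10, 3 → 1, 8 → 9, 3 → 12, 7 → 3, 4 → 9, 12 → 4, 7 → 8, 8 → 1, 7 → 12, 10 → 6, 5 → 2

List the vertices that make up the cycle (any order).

2, 6, 7, 8, 11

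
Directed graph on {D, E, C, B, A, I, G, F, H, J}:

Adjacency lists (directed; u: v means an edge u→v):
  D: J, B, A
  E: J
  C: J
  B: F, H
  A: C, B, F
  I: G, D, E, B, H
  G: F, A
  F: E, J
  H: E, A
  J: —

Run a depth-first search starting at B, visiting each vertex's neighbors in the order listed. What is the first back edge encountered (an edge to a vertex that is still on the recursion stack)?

DFS from B (visiting each vertex's neighbors in the order listed); mark gray on enter, black on exit:
B gray
  F gray
    E gray
      J gray
      J black
    E black
    F→J: J black — skip
  F black
  H gray
    H→E: E black — skip
    A gray
      C gray
        C→J: J black — skip
      C black
      A→B: B is gray → back edge
First back edge: A → B.

A→B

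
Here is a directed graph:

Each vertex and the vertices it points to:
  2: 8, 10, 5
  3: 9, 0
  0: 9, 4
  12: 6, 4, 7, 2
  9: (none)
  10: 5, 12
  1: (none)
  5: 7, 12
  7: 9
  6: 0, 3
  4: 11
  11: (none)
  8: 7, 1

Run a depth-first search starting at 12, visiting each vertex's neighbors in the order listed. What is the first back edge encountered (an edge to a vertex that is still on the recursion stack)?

DFS from 12 (visiting each vertex's neighbors in the order listed); mark gray on enter, black on exit:
12 gray
  6 gray
    0 gray
      9 gray
      9 black
      4 gray
        11 gray
        11 black
      4 black
    0 black
    3 gray
      3→9: 9 black — skip
      3→0: 0 black — skip
    3 black
  6 black
  12→4: 4 black — skip
  7 gray
    7→9: 9 black — skip
  7 black
  2 gray
    8 gray
      8→7: 7 black — skip
      1 gray
      1 black
    8 black
    10 gray
      5 gray
        5→7: 7 black — skip
        5→12: 12 is gray → back edge
First back edge: 5 → 12.

5->12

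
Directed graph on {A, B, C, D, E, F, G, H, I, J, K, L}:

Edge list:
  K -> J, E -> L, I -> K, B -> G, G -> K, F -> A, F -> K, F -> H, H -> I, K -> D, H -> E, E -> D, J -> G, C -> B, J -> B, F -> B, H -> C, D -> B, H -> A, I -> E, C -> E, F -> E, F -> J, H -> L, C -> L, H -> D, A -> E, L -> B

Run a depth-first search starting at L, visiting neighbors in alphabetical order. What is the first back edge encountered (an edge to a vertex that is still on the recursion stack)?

DFS from L (visiting neighbors in alphabetical order); mark gray on enter, black on exit:
L gray
  B gray
    G gray
      K gray
        D gray
          D→B: B is gray → back edge
First back edge: D → B.

D->B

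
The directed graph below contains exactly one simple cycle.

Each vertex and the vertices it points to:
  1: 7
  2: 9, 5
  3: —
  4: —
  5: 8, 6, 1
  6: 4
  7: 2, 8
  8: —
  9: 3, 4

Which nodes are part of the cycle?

DFS with gray/black marking from 2:
2 gray
  9 gray
    3 gray
    3 black
    4 gray
    4 black
  9 black
  5 gray
    8 gray
    8 black
    6 gray
      6→4: 4 black — skip
    6 black
    1 gray
      7 gray
        7→2: 2 is gray → back edge
Back edge closes the cycle 2 → 5 → 1 → 7 → 2; its vertices are {1, 2, 5, 7}.

1, 2, 5, 7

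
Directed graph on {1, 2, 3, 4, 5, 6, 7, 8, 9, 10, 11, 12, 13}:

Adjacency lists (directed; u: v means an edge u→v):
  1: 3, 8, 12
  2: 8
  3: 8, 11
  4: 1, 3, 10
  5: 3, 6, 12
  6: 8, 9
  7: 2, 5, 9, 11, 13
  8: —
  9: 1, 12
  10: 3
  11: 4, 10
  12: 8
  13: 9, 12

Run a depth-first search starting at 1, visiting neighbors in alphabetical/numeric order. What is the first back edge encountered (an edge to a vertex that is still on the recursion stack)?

4→1

DFS from 1 (visiting neighbors in alphabetical/numeric order); mark gray on enter, black on exit:
1 gray
  3 gray
    8 gray
    8 black
    11 gray
      4 gray
        4→1: 1 is gray → back edge
First back edge: 4 → 1.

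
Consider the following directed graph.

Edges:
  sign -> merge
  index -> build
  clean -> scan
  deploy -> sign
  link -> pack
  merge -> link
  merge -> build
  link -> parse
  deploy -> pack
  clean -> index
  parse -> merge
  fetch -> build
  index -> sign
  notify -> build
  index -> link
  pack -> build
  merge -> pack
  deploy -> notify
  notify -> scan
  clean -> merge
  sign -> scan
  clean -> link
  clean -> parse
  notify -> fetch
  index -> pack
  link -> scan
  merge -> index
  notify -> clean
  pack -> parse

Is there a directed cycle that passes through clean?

clean lies on a cycle iff there is a path from clean back to itself.
Exploring from clean, it never reaches itself; equivalently, its strongly connected component is a singleton.

No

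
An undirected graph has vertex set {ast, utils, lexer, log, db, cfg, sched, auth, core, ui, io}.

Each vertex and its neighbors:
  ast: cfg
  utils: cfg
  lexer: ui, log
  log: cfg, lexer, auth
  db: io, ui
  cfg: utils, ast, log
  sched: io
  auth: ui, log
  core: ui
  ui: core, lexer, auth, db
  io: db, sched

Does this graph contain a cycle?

DFS, tracking each vertex's parent; an edge to a visited non-parent vertex closes a cycle.
Start from cfg:
visit cfg (parent –)
  visit utils (parent cfg)
    utils–cfg: parent, skip
  visit ast (parent cfg)
    ast–cfg: parent, skip
  visit log (parent cfg)
    log–cfg: parent, skip
    visit lexer (parent log)
      visit ui (parent lexer)
        visit core (parent ui)
          core–ui: parent, skip
        ui–lexer: parent, skip
        visit auth (parent ui)
          auth–ui: parent, skip
          auth–log: log visited and ≠ parent → cycle
Cycle: log – lexer – ui – auth – log.

Yes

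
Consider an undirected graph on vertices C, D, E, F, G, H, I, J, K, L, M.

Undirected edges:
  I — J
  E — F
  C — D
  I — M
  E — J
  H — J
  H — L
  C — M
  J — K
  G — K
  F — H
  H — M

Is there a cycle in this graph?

DFS, tracking each vertex's parent; an edge to a visited non-parent vertex closes a cycle.
Start from G:
visit G (parent –)
  visit K (parent G)
    K–G: parent, skip
    visit J (parent K)
      visit E (parent J)
        visit F (parent E)
          visit H (parent F)
            visit M (parent H)
              M–H: parent, skip
              visit I (parent M)
                I–J: J visited and ≠ parent → cycle
Cycle: J – E – F – H – M – I – J.

Yes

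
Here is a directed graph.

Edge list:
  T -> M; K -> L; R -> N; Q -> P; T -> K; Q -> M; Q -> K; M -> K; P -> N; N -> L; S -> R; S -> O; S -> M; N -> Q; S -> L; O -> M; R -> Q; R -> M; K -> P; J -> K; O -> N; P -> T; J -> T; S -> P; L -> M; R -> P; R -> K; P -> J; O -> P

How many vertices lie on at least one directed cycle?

8

A vertex is on a directed cycle iff it belongs to a strongly connected component of size ≥ 2 (or has a self-loop).
The vertices on cycles are {J, K, L, M, N, P, Q, T} — 8 in total.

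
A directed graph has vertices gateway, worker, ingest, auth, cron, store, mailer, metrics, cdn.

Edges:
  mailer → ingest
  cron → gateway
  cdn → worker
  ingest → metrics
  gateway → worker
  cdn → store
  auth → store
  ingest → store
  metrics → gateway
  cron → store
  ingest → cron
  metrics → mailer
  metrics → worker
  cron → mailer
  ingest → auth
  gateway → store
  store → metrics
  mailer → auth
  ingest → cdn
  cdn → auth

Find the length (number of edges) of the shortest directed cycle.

For each vertex v, BFS finds the shortest path from v back to v.
The shortest such closed walk is ingest → metrics → mailer → ingest, length 3.

3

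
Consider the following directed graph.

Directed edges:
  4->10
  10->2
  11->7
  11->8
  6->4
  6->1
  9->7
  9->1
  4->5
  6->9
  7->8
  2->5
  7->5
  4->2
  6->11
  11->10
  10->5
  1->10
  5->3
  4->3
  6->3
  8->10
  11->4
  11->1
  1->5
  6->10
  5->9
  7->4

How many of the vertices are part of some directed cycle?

A vertex is on a directed cycle iff it belongs to a strongly connected component of size ≥ 2 (or has a self-loop).
The vertices on cycles are {1, 2, 4, 5, 7, 8, 9, 10} — 8 in total.

8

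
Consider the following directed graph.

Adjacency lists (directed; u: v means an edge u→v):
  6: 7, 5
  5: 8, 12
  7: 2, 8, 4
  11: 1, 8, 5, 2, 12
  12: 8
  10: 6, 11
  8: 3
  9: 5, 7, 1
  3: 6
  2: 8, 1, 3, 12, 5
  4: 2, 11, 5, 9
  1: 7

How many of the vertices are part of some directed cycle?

11

A vertex is on a directed cycle iff it belongs to a strongly connected component of size ≥ 2 (or has a self-loop).
The vertices on cycles are {1, 2, 3, 4, 5, 6, 7, 8, 9, 11, 12} — 11 in total.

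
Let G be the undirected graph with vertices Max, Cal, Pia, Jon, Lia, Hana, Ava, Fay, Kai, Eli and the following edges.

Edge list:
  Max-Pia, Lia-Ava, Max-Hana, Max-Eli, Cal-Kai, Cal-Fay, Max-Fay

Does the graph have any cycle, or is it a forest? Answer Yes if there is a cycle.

No

DFS, tracking each vertex's parent; an edge to a visited non-parent vertex closes a cycle.
Start from Jon:
visit Jon (parent –)
visit Max (parent –)
  visit Pia (parent Max)
    Pia–Max: parent, skip
  visit Fay (parent Max)
    visit Cal (parent Fay)
      Cal–Fay: parent, skip
      visit Kai (parent Cal)
        Kai–Cal: parent, skip
    Fay–Max: parent, skip
  visit Hana (parent Max)
    Hana–Max: parent, skip
  visit Eli (parent Max)
    Eli–Max: parent, skip
visit Lia (parent –)
  visit Ava (parent Lia)
    Ava–Lia: parent, skip
No non-parent visited neighbor found — the graph is a forest.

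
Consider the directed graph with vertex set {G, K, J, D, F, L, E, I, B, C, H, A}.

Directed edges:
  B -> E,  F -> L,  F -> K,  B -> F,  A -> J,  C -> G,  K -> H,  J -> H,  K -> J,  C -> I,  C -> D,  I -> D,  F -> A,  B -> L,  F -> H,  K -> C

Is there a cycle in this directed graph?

No

DFS with white/gray/black marking, starting from K:
K gray
  J gray
    H gray
    H black
  J black
  C gray
    D gray
    D black
    I gray
      I→D: D black — skip
    I black
    G gray
    G black
  C black
  K→H: H black — skip
K black
F gray
  A gray
    A→J: J black — skip
  A black
  L gray
  L black
  F→H: H black — skip
  F→K: K black — skip
F black
E gray
E black
B gray
  B→L: L black — skip
  B→F: F black — skip
  B→E: E black — skip
B black
Every edge goes to a white or black vertex — no back edge, so the graph is acyclic.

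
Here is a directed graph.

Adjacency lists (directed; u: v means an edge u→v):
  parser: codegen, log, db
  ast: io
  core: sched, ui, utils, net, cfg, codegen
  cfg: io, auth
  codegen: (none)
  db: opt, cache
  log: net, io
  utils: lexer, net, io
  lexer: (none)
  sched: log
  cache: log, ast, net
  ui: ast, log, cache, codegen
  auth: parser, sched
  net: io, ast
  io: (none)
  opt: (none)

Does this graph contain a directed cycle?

No

DFS with white/gray/black marking, starting from db:
db gray
  opt gray
  opt black
  cache gray
    log gray
      net gray
        io gray
        io black
        ast gray
          ast→io: io black — skip
        ast black
      net black
      log→io: io black — skip
    log black
    cache→ast: ast black — skip
    cache→net: net black — skip
  cache black
db black
parser gray
  codegen gray
  codegen black
  parser→log: log black — skip
  parser→db: db black — skip
parser black
core gray
  sched gray
    sched→log: log black — skip
  sched black
  ui gray
    ui→ast: ast black — skip
    ui→log: log black — skip
    ui→cache: cache black — skip
    ui→codegen: codegen black — skip
  ui black
  utils gray
    lexer gray
    lexer black
    utils→net: net black — skip
    utils→io: io black — skip
  utils black
  core→net: net black — skip
  cfg gray
    cfg→io: io black — skip
    auth gray
      auth→parser: parser black — skip
      auth→sched: sched black — skip
    auth black
  cfg black
  core→codegen: codegen black — skip
core black
Every edge goes to a white or black vertex — no back edge, so the graph is acyclic.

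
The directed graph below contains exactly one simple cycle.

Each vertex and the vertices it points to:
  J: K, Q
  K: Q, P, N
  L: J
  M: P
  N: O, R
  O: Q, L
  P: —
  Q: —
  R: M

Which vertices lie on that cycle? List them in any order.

J, K, L, N, O

DFS with gray/black marking from N:
N gray
  O gray
    Q gray
    Q black
    L gray
      J gray
        K gray
          K→Q: Q black — skip
          P gray
          P black
          K→N: N is gray → back edge
Back edge closes the cycle N → O → L → J → K → N; its vertices are {J, K, L, N, O}.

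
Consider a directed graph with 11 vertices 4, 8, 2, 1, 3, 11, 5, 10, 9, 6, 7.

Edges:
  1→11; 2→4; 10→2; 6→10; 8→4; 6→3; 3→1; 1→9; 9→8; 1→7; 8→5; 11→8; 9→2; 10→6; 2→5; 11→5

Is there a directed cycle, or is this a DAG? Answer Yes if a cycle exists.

DFS with white/gray/black marking, starting from 6:
6 gray
  3 gray
    1 gray
      9 gray
        8 gray
          5 gray
          5 black
          4 gray
          4 black
        8 black
        2 gray
          2→4: 4 black — skip
          2→5: 5 black — skip
        2 black
      9 black
      11 gray
        11→5: 5 black — skip
        11→8: 8 black — skip
      11 black
      7 gray
      7 black
    1 black
  3 black
  10 gray
    10→6: 6 is gray → back edge
Back edge found, so a cycle exists: 6 → 10 → 6.

Yes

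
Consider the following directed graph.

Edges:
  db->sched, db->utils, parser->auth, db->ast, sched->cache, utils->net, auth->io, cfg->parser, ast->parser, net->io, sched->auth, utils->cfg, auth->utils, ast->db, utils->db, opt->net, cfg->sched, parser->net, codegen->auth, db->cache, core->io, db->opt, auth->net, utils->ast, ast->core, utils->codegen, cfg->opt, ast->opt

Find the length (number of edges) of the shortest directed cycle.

2

For each vertex v, BFS finds the shortest path from v back to v.
The shortest such closed walk is db → utils → db, length 2.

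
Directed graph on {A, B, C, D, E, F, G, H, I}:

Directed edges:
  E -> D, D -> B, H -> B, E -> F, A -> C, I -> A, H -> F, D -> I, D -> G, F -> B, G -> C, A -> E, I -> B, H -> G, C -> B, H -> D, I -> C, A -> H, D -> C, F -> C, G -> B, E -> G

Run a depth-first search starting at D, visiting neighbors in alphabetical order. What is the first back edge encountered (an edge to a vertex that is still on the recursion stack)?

E→D

DFS from D (visiting neighbors in alphabetical order); mark gray on enter, black on exit:
D gray
  B gray
  B black
  C gray
    C→B: B black — skip
  C black
  G gray
    G→B: B black — skip
    G→C: C black — skip
  G black
  I gray
    A gray
      A→C: C black — skip
      E gray
        E→D: D is gray → back edge
First back edge: E → D.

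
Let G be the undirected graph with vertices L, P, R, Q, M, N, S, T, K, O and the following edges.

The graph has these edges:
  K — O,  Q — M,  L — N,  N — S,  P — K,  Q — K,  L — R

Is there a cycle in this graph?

No

DFS, tracking each vertex's parent; an edge to a visited non-parent vertex closes a cycle.
Start from Q:
visit Q (parent –)
  visit M (parent Q)
    M–Q: parent, skip
  visit K (parent Q)
    visit P (parent K)
      P–K: parent, skip
    K–Q: parent, skip
    visit O (parent K)
      O–K: parent, skip
visit L (parent –)
  visit R (parent L)
    R–L: parent, skip
  visit N (parent L)
    N–L: parent, skip
    visit S (parent N)
      S–N: parent, skip
visit T (parent –)
No non-parent visited neighbor found — the graph is a forest.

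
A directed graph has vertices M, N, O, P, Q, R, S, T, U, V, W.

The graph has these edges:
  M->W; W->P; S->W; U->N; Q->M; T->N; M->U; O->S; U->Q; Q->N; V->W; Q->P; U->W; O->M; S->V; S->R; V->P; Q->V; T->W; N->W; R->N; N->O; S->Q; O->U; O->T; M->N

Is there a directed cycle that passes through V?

No

V lies on a cycle iff there is a path from V back to itself.
Exploring from V, it never reaches itself; equivalently, its strongly connected component is a singleton.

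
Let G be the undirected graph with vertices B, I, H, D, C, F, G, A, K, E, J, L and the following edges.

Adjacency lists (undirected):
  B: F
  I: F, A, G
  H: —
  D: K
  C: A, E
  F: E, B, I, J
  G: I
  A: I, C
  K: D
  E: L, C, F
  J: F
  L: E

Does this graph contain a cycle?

Yes

DFS, tracking each vertex's parent; an edge to a visited non-parent vertex closes a cycle.
Start from L:
visit L (parent –)
  visit E (parent L)
    E–L: parent, skip
    visit C (parent E)
      visit A (parent C)
        visit I (parent A)
          visit F (parent I)
            F–E: E visited and ≠ parent → cycle
Cycle: E – C – A – I – F – E.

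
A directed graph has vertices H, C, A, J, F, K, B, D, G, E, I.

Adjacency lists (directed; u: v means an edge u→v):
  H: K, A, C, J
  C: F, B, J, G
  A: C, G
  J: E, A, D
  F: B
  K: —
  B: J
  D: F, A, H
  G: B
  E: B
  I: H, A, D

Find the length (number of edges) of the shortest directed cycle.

For each vertex v, BFS finds the shortest path from v back to v.
The shortest such closed walk is H → J → D → H, length 3.

3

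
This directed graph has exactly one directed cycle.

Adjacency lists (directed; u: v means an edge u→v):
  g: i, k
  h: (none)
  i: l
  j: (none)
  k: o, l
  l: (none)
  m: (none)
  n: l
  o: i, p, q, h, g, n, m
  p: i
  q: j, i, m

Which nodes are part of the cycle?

DFS with gray/black marking from o:
o gray
  i gray
    l gray
    l black
  i black
  p gray
    p→i: i black — skip
  p black
  q gray
    j gray
    j black
    q→i: i black — skip
    m gray
    m black
  q black
  h gray
  h black
  g gray
    g→i: i black — skip
    k gray
      k→o: o is gray → back edge
Back edge closes the cycle o → g → k → o; its vertices are {g, k, o}.

g, k, o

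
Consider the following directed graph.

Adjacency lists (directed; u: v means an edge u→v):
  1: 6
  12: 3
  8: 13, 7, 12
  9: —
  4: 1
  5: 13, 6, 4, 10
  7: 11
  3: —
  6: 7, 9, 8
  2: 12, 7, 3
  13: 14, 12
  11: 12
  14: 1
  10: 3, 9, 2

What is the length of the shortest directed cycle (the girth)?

5

For each vertex v, BFS finds the shortest path from v back to v.
The shortest such closed walk is 6 → 8 → 13 → 14 → 1 → 6, length 5.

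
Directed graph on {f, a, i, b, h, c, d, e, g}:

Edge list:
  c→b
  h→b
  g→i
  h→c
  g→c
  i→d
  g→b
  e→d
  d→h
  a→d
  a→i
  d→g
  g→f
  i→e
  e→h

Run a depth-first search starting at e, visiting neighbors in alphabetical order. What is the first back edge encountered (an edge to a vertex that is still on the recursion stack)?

i->d

DFS from e (visiting neighbors in alphabetical order); mark gray on enter, black on exit:
e gray
  d gray
    g gray
      b gray
      b black
      c gray
        c→b: b black — skip
      c black
      f gray
      f black
      i gray
        i→d: d is gray → back edge
First back edge: i → d.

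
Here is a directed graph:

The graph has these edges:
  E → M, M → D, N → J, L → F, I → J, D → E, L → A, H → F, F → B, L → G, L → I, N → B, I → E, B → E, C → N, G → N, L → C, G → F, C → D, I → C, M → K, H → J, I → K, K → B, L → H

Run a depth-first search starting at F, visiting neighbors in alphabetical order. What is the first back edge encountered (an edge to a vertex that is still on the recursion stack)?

DFS from F (visiting neighbors in alphabetical order); mark gray on enter, black on exit:
F gray
  B gray
    E gray
      M gray
        D gray
          D→E: E is gray → back edge
First back edge: D → E.

D->E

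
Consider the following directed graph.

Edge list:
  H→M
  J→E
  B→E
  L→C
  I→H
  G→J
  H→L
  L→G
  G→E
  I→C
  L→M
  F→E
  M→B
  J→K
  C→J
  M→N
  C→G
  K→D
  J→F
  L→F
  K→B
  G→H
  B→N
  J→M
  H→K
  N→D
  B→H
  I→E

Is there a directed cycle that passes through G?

G is on a cycle iff G can reach itself via ≥1 edge.
G → H → L → G — yes.

Yes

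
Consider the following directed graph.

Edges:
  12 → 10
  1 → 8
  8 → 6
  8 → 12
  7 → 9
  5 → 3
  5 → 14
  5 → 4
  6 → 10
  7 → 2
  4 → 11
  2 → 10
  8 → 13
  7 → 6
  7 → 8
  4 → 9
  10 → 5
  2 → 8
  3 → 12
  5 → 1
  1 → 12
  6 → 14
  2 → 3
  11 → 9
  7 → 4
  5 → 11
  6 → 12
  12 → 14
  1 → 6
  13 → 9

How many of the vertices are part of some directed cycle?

A vertex is on a directed cycle iff it belongs to a strongly connected component of size ≥ 2 (or has a self-loop).
The vertices on cycles are {1, 3, 5, 6, 8, 10, 12} — 7 in total.

7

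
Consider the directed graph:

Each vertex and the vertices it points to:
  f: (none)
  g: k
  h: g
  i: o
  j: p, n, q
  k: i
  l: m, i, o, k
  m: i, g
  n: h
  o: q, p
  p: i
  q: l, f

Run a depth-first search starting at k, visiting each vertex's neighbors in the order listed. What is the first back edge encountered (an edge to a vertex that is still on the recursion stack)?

m→i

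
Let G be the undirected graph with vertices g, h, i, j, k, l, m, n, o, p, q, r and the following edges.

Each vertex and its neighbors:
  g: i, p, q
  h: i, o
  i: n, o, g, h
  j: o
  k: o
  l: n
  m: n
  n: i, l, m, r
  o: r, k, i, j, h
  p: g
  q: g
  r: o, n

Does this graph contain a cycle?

Yes

DFS, tracking each vertex's parent; an edge to a visited non-parent vertex closes a cycle.
Start from l:
visit l (parent –)
  visit n (parent l)
    visit i (parent n)
      i–n: parent, skip
      visit o (parent i)
        visit r (parent o)
          r–o: parent, skip
          r–n: n visited and ≠ parent → cycle
Cycle: n – i – o – r – n.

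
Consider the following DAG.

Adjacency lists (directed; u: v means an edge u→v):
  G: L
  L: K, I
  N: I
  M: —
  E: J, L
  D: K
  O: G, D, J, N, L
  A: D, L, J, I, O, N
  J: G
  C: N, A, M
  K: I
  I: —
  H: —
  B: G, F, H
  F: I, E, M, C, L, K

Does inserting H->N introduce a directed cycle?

No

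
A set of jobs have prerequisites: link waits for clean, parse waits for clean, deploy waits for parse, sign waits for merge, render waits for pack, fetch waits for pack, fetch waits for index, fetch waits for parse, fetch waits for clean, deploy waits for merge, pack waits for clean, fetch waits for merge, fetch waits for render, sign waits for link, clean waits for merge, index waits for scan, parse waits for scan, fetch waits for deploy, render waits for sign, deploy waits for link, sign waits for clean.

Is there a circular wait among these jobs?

No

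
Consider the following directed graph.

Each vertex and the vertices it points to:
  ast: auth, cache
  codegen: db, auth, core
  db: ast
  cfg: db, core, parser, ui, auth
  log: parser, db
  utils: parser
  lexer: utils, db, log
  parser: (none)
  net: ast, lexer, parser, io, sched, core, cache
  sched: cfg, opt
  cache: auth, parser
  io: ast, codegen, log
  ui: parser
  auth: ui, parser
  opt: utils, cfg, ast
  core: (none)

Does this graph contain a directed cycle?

No

DFS with white/gray/black marking, starting from lexer:
lexer gray
  utils gray
    parser gray
    parser black
  utils black
  db gray
    ast gray
      auth gray
        ui gray
          ui→parser: parser black — skip
        ui black
        auth→parser: parser black — skip
      auth black
      cache gray
        cache→auth: auth black — skip
        cache→parser: parser black — skip
      cache black
    ast black
  db black
  log gray
    log→parser: parser black — skip
    log→db: db black — skip
  log black
lexer black
codegen gray
  codegen→db: db black — skip
  codegen→auth: auth black — skip
  core gray
  core black
codegen black
cfg gray
  cfg→db: db black — skip
  cfg→core: core black — skip
  cfg→parser: parser black — skip
  cfg→ui: ui black — skip
  cfg→auth: auth black — skip
cfg black
net gray
  net→ast: ast black — skip
  net→lexer: lexer black — skip
  net→parser: parser black — skip
  io gray
    io→ast: ast black — skip
    io→codegen: codegen black — skip
    io→log: log black — skip
  io black
  sched gray
    sched→cfg: cfg black — skip
    opt gray
      opt→utils: utils black — skip
      opt→cfg: cfg black — skip
      opt→ast: ast black — skip
    opt black
  sched black
  net→core: core black — skip
  net→cache: cache black — skip
net black
Every edge goes to a white or black vertex — no back edge, so the graph is acyclic.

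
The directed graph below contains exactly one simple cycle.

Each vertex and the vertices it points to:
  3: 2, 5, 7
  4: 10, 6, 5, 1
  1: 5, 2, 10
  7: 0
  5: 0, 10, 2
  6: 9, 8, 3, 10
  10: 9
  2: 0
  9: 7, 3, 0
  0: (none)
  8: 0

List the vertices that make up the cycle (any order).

DFS with gray/black marking from 5:
5 gray
  0 gray
  0 black
  10 gray
    9 gray
      7 gray
        7→0: 0 black — skip
      7 black
      3 gray
        2 gray
          2→0: 0 black — skip
        2 black
        3→5: 5 is gray → back edge
Back edge closes the cycle 5 → 10 → 9 → 3 → 5; its vertices are {3, 5, 9, 10}.

3, 5, 9, 10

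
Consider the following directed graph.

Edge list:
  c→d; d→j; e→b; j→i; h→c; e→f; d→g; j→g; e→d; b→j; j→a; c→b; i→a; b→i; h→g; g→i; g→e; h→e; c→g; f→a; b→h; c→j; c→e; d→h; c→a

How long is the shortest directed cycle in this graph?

3

For each vertex v, BFS finds the shortest path from v back to v.
The shortest such closed walk is c → b → h → c, length 3.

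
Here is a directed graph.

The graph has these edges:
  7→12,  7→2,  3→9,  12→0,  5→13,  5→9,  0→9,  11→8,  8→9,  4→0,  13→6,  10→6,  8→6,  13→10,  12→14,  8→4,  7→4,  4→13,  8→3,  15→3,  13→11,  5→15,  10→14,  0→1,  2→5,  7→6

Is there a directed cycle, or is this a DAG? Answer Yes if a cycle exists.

DFS with white/gray/black marking, starting from 7:
7 gray
  2 gray
    5 gray
      9 gray
      9 black
      15 gray
        3 gray
          3→9: 9 black — skip
        3 black
      15 black
      13 gray
        11 gray
          8 gray
            4 gray
              4→13: 13 is gray → back edge
Back edge found, so a cycle exists: 13 → 11 → 8 → 4 → 13.

Yes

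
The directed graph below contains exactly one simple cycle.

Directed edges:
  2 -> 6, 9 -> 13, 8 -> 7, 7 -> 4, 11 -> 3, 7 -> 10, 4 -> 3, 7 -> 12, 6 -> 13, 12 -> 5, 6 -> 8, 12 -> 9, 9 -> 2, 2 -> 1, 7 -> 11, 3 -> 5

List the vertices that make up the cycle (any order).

DFS with gray/black marking from 7:
7 gray
  4 gray
    3 gray
      5 gray
      5 black
    3 black
  4 black
  10 gray
  10 black
  12 gray
    12→5: 5 black — skip
    9 gray
      2 gray
        1 gray
        1 black
        6 gray
          8 gray
            8→7: 7 is gray → back edge
Back edge closes the cycle 7 → 12 → 9 → 2 → 6 → 8 → 7; its vertices are {2, 6, 7, 8, 9, 12}.

2, 6, 7, 8, 9, 12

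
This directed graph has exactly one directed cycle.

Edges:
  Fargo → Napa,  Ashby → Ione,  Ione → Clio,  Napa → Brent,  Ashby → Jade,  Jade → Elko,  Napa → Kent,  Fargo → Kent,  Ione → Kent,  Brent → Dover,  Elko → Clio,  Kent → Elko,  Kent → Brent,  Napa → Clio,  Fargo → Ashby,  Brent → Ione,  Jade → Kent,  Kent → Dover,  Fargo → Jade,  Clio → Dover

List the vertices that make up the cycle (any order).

DFS with gray/black marking from Brent:
Brent gray
  Ione gray
    Clio gray
      Dover gray
      Dover black
    Clio black
    Kent gray
      Kent→Brent: Brent is gray → back edge
Back edge closes the cycle Brent → Ione → Kent → Brent; its vertices are {Ione, Kent, Brent}.

Ione, Kent, Brent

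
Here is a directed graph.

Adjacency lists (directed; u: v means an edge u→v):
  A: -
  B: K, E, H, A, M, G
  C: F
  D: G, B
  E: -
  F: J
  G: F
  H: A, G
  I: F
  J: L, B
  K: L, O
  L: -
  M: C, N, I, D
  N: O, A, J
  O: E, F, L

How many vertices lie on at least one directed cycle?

12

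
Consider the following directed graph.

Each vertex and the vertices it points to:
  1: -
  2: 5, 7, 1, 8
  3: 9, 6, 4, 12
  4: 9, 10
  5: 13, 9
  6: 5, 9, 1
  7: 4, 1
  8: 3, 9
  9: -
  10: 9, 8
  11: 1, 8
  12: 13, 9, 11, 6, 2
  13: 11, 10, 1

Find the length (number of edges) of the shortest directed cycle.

For each vertex v, BFS finds the shortest path from v back to v.
The shortest such closed walk is 3 → 4 → 10 → 8 → 3, length 4.

4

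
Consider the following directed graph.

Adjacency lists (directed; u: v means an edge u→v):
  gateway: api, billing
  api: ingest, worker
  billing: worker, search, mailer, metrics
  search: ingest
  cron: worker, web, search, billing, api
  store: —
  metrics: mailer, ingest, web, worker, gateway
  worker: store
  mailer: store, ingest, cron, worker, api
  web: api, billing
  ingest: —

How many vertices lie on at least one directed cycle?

6

A vertex is on a directed cycle iff it belongs to a strongly connected component of size ≥ 2 (or has a self-loop).
The vertices on cycles are {web, cron, mailer, billing, gateway, metrics} — 6 in total.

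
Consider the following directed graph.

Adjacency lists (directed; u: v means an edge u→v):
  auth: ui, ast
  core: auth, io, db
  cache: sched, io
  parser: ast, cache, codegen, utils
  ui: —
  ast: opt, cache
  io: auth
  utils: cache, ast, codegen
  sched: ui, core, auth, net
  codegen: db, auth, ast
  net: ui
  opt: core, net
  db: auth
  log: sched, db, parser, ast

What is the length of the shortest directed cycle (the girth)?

4

For each vertex v, BFS finds the shortest path from v back to v.
The shortest such closed walk is ast → cache → sched → auth → ast, length 4.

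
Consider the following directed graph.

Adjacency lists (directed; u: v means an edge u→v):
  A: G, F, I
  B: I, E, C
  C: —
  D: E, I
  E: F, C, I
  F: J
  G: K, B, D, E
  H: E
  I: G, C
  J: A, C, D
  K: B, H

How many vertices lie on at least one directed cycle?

A vertex is on a directed cycle iff it belongs to a strongly connected component of size ≥ 2 (or has a self-loop).
The vertices on cycles are {A, B, D, E, F, G, H, I, J, K} — 10 in total.

10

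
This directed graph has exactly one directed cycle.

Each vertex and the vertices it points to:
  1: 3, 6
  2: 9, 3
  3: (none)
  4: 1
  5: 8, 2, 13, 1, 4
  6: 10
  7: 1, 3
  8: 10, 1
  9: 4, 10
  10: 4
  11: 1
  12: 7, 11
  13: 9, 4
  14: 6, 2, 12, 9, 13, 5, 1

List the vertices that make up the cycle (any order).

1, 4, 6, 10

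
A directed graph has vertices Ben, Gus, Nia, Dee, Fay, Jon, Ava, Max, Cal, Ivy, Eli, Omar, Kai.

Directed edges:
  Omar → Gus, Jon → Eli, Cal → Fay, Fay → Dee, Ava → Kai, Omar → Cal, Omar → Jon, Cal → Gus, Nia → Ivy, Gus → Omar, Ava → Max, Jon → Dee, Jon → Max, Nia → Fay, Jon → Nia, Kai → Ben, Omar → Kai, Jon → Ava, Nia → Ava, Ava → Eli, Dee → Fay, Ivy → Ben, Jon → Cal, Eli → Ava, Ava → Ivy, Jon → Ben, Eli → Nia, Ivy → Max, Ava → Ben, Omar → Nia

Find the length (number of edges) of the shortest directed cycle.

2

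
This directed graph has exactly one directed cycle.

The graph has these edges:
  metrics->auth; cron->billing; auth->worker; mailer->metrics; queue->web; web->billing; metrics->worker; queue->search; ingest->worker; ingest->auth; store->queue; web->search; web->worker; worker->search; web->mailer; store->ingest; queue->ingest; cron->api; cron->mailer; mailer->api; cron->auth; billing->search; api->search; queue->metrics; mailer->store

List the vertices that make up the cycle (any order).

web, queue, store, mailer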